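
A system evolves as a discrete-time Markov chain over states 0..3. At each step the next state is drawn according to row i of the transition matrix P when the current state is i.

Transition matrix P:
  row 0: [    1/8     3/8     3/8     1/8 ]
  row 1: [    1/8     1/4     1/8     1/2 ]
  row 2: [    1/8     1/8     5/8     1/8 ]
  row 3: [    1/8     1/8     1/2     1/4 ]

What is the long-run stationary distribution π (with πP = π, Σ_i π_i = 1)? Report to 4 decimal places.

Balance equations π_j = Σ_i π_i·P[i][j]:
  π_0 = 1/8·π_0 + 1/8·π_1 + 1/8·π_2 + 1/8·π_3
  π_1 = 3/8·π_0 + 1/4·π_1 + 1/8·π_2 + 1/8·π_3
  π_2 = 3/8·π_0 + 1/8·π_1 + 5/8·π_2 + 1/2·π_3
  normalize: π_0 + π_1 + π_2 + π_3 = 1
Solving the linear system gives exactly π = [1/8, 5/28, 187/392, 43/196].

π = [0.1250, 0.1786, 0.4770, 0.2194]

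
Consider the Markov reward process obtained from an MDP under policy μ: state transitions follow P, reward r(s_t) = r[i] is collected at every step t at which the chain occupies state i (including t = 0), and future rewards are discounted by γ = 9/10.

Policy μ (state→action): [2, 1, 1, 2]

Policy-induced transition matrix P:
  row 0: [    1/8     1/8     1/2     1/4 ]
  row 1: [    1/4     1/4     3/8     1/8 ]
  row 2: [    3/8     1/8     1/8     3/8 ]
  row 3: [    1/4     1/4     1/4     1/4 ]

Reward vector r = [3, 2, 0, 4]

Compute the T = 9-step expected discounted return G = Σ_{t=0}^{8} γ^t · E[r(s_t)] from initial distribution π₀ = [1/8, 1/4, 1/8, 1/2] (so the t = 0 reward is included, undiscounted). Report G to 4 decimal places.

t=0: π = [0.1250, 0.2500, 0.1250, 0.5000], E[r] = 2.8750, γ^t·E[r] = 2.875000, running G = 2.875000
t=1: π = [0.2500, 0.2188, 0.2969, 0.2344], E[r] = 2.1250, γ^t·E[r] = 1.912500, running G = 4.787500
t=2: π = [0.2559, 0.1816, 0.3027, 0.2598], E[r] = 2.1699, γ^t·E[r] = 1.757637, running G = 6.545137
t=3: π = [0.2559, 0.1802, 0.2988, 0.2651], E[r] = 2.1885, γ^t·E[r] = 1.595399, running G = 8.140536
t=4: π = [0.2554, 0.1807, 0.2991, 0.2648], E[r] = 2.1868, γ^t·E[r] = 1.434738, running G = 9.575274
t=5: π = [0.2555, 0.1807, 0.2990, 0.2648], E[r] = 2.1870, γ^t·E[r] = 1.291413, running G = 10.866687
t=6: π = [0.2554, 0.1807, 0.2991, 0.2648], E[r] = 2.1869, γ^t·E[r] = 1.162200, running G = 12.028887
t=7: π = [0.2555, 0.1807, 0.2991, 0.2648], E[r] = 2.1869, γ^t·E[r] = 1.045999, running G = 13.074886
t=8: π = [0.2555, 0.1807, 0.2991, 0.2648], E[r] = 2.1869, γ^t·E[r] = 0.941394, running G = 14.016281

G = 14.0163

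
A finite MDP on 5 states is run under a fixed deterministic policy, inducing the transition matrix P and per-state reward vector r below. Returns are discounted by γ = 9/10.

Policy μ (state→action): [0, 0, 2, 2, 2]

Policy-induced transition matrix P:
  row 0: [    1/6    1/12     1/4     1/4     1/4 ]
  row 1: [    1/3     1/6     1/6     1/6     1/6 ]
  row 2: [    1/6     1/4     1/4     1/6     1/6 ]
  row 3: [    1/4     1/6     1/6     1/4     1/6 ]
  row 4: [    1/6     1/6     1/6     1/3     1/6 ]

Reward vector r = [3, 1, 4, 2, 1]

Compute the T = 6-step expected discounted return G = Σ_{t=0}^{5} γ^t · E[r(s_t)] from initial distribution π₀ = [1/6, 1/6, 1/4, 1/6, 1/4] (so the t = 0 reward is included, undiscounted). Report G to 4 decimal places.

G = 10.5946

t=0: π = [0.1667, 0.1667, 0.2500, 0.1667, 0.2500], E[r] = 2.2500, γ^t·E[r] = 2.250000, running G = 2.250000
t=1: π = [0.2083, 0.1736, 0.2014, 0.2361, 0.1806], E[r] = 2.2569, γ^t·E[r] = 2.031250, running G = 4.281250
t=2: π = [0.2153, 0.1661, 0.2008, 0.2338, 0.1840], E[r] = 2.2668, γ^t·E[r] = 1.836094, running G = 6.117344
t=3: π = [0.2138, 0.1655, 0.2013, 0.2348, 0.1846], E[r] = 2.2664, γ^t·E[r] = 1.652238, running G = 7.769582
t=4: π = [0.2138, 0.1656, 0.2013, 0.2348, 0.1845], E[r] = 2.2662, γ^t·E[r] = 1.486869, running G = 9.256451
t=5: π = [0.2138, 0.1656, 0.2013, 0.2348, 0.1845], E[r] = 2.2662, γ^t·E[r] = 1.338195, running G = 10.594647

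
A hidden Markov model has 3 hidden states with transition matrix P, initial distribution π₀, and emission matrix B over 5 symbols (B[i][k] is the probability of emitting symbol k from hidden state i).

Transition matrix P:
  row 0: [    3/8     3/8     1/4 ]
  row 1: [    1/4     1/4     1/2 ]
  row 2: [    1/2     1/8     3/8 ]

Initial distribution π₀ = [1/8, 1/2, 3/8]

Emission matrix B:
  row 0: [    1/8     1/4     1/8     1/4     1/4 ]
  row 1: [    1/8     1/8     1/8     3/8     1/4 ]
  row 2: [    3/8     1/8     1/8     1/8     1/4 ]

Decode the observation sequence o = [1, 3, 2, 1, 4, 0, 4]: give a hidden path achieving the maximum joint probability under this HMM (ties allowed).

t=0: δ = [3.125e-02, 6.250e-02, 4.688e-02]  (obs o_0=1)
t=1: δ = [5.859e-03, 5.859e-03, 3.906e-03]  ψ = [2, 1, 1]  (obs o_1=3)
t=2: δ = [2.747e-04, 2.747e-04, 3.662e-04]  ψ = [0, 0, 1]  (obs o_2=2)
t=3: δ = [4.578e-05, 1.287e-05, 1.717e-05]  ψ = [2, 0, 1]  (obs o_3=1)
t=4: δ = [4.292e-06, 4.292e-06, 2.861e-06]  ψ = [0, 0, 0]  (obs o_4=4)
t=5: δ = [2.012e-07, 2.012e-07, 8.047e-07]  ψ = [0, 0, 1]  (obs o_5=0)
t=6: δ = [1.006e-07, 2.515e-08, 7.544e-08]  ψ = [2, 2, 2]  (obs o_6=4)
backtrack: best end state = 0; path = [1, 1, 2, 0, 1, 2, 0]

path = [1, 1, 2, 0, 1, 2, 0]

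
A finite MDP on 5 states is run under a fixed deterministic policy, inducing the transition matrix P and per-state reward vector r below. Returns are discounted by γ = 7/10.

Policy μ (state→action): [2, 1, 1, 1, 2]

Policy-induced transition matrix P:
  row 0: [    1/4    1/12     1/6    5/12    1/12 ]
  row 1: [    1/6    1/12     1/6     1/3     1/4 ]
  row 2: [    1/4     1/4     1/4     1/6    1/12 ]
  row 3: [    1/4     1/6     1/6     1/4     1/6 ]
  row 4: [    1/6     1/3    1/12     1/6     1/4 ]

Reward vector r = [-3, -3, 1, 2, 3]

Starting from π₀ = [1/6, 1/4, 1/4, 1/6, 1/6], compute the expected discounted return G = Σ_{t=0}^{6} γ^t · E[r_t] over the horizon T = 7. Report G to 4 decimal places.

t=0: π = [0.1667, 0.2500, 0.2500, 0.1667, 0.1667], E[r] = -0.1667, γ^t·E[r] = -0.166667, running G = -0.166667
t=1: π = [0.2153, 0.1806, 0.1736, 0.2639, 0.1667], E[r] = 0.0139, γ^t·E[r] = 0.009722, running G = -0.156944
t=2: π = [0.2211, 0.1759, 0.1672, 0.2726, 0.1632], E[r] = 0.0110, γ^t·E[r] = 0.005388, running G = -0.151557
t=3: π = [0.2217, 0.1747, 0.1670, 0.2740, 0.1626], E[r] = 0.0133, γ^t·E[r] = 0.004549, running G = -0.147008
t=4: π = [0.2219, 0.1746, 0.1670, 0.2741, 0.1624], E[r] = 0.0127, γ^t·E[r] = 0.003044, running G = -0.143964
t=5: π = [0.2219, 0.1746, 0.1671, 0.2741, 0.1623], E[r] = 0.0127, γ^t·E[r] = 0.002132, running G = -0.141832
t=6: π = [0.2219, 0.1746, 0.1671, 0.2741, 0.1623], E[r] = 0.0127, γ^t·E[r] = 0.001489, running G = -0.140342

G = -0.1403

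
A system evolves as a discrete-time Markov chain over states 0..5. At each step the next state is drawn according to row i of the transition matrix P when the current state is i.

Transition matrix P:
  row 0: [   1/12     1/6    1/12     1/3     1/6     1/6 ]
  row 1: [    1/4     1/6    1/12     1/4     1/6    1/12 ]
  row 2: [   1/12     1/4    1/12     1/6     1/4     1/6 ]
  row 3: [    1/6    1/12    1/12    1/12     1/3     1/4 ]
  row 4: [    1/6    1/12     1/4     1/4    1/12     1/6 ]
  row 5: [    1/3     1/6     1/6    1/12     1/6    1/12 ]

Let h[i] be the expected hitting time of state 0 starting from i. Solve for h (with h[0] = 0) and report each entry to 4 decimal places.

First-step conditioning: h[0] = 0; for i ≠ 0, h[i] = 1 + Σ_k P[i][k]·h[k].
  h[1] = 1 + 1/6·h[1] + 1/12·h[2] + 1/4·h[3] + 1/6·h[4] + 1/12·h[5]
  h[2] = 1 + 1/4·h[1] + 1/12·h[2] + 1/6·h[3] + 1/4·h[4] + 1/6·h[5]
  h[3] = 1 + 1/12·h[1] + 1/12·h[2] + 1/12·h[3] + 1/3·h[4] + 1/4·h[5]
  h[4] = 1 + 1/12·h[1] + 1/4·h[2] + 1/4·h[3] + 1/12·h[4] + 1/6·h[5]
  h[5] = 1 + 1/6·h[1] + 1/6·h[2] + 1/12·h[3] + 1/6·h[4] + 1/12·h[5]
Solving the 5×5 linear system over states ≠ 0 gives exactly h = [0, 105696/22103, 122784/22103, 113448/22103, 115788/22103, 97020/22103] (h[0] = 0 is the target).

h = [0.0000, 4.7820, 5.5551, 5.1327, 5.2386, 4.3894]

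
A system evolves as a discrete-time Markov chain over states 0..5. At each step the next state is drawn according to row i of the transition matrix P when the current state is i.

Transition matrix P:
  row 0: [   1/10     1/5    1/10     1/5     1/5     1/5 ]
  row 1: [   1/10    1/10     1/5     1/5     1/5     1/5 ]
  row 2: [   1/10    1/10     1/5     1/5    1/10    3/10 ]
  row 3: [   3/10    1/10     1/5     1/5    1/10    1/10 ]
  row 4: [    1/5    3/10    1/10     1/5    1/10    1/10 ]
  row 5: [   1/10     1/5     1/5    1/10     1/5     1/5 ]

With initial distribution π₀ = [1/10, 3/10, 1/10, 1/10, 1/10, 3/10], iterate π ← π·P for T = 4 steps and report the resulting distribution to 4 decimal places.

t=0: π = [0.1000, 0.3000, 0.1000, 0.1000, 0.1000, 0.3000]
t=1: π = [0.1300, 0.1600, 0.1800, 0.1700, 0.1700, 0.1900]
t=2: π = [0.1510, 0.1660, 0.1700, 0.1810, 0.1480, 0.1840]
t=3: π = [0.1510, 0.1631, 0.1701, 0.1816, 0.1501, 0.1841]
t=4: π = [0.1513, 0.1635, 0.1699, 0.1816, 0.1498, 0.1838]

π = [0.1513, 0.1635, 0.1699, 0.1816, 0.1498, 0.1838]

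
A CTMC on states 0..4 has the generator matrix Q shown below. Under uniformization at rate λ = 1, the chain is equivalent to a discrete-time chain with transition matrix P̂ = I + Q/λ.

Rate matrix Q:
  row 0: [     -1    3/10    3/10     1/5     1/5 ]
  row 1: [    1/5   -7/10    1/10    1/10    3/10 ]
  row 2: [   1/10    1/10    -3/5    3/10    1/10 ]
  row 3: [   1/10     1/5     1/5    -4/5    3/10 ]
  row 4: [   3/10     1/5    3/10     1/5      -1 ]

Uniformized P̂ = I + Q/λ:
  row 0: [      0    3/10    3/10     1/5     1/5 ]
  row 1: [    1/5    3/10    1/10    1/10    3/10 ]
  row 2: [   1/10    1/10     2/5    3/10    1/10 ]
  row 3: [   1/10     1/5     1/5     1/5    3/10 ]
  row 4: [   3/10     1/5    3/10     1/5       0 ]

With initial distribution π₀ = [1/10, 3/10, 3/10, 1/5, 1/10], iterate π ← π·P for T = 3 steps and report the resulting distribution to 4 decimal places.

π = [0.1415, 0.2094, 0.2639, 0.2053, 0.1799]

t=0: π = [0.1000, 0.3000, 0.3000, 0.2000, 0.1000]
t=1: π = [0.1400, 0.2100, 0.2500, 0.2000, 0.2000]
t=2: π = [0.1470, 0.2100, 0.2630, 0.2040, 0.1760]
t=3: π = [0.1415, 0.2094, 0.2639, 0.2053, 0.1799]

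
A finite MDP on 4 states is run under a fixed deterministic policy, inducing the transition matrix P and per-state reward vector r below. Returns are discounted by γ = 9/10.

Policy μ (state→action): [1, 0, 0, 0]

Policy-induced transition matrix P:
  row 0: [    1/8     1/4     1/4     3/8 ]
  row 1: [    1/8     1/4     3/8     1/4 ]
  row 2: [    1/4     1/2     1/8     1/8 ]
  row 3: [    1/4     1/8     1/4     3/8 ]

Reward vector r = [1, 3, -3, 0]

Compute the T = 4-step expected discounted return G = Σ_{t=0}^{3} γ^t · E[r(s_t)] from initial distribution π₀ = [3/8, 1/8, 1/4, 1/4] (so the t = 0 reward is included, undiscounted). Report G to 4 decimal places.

t=0: π = [0.3750, 0.1250, 0.2500, 0.2500], E[r] = 0.0000, γ^t·E[r] = 0.000000, running G = 0.000000
t=1: π = [0.1875, 0.2813, 0.2344, 0.2969], E[r] = 0.3281, γ^t·E[r] = 0.295313, running G = 0.295313
t=2: π = [0.1914, 0.2715, 0.2559, 0.2813], E[r] = 0.2383, γ^t·E[r] = 0.193008, running G = 0.488320
t=3: π = [0.1921, 0.2788, 0.2520, 0.2771], E[r] = 0.2727, γ^t·E[r] = 0.198802, running G = 0.687122

G = 0.6871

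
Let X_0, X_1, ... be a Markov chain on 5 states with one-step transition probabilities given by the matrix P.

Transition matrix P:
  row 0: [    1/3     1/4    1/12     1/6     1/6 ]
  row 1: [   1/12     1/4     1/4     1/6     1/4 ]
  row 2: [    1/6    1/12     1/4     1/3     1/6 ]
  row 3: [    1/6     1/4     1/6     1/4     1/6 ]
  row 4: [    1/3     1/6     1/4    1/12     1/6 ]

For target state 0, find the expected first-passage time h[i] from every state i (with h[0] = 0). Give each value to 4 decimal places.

h = [0.0000, 5.9112, 5.4673, 5.5356, 4.5760]

First-step conditioning: h[0] = 0; for i ≠ 0, h[i] = 1 + Σ_k P[i][k]·h[k].
  h[1] = 1 + 1/4·h[1] + 1/4·h[2] + 1/6·h[3] + 1/4·h[4]
  h[2] = 1 + 1/12·h[1] + 1/4·h[2] + 1/3·h[3] + 1/6·h[4]
  h[3] = 1 + 1/4·h[1] + 1/6·h[2] + 1/4·h[3] + 1/6·h[4]
  h[4] = 1 + 1/6·h[1] + 1/4·h[2] + 1/12·h[3] + 1/6·h[4]
Solving the 4×4 linear system over states ≠ 0 gives exactly h = [0, 10386/1757, 9606/1757, 9726/1757, 8040/1757] (h[0] = 0 is the target).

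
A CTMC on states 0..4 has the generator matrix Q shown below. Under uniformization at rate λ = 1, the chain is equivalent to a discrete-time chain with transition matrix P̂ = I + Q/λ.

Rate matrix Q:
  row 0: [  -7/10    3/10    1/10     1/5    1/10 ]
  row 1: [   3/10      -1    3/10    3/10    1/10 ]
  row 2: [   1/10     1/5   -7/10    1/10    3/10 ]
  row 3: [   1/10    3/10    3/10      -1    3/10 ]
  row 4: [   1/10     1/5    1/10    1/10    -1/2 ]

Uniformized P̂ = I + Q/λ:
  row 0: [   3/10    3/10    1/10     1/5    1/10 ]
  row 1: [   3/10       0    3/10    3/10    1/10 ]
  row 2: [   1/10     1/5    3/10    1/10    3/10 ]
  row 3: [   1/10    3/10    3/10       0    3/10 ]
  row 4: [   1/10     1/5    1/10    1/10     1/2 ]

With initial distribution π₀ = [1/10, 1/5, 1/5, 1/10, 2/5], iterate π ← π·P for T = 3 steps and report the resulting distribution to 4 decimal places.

π = [0.1724, 0.1918, 0.2072, 0.1418, 0.2868]

t=0: π = [0.1000, 0.2000, 0.2000, 0.1000, 0.4000]
t=1: π = [0.1600, 0.1800, 0.2000, 0.1400, 0.3200]
t=2: π = [0.1680, 0.1940, 0.2040, 0.1380, 0.2960]
t=3: π = [0.1724, 0.1918, 0.2072, 0.1418, 0.2868]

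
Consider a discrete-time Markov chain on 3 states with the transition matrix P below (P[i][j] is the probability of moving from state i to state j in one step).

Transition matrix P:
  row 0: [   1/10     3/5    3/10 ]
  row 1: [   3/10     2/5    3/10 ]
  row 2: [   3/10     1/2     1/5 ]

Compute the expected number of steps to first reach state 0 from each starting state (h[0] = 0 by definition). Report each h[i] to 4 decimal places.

h = [0.0000, 3.3333, 3.3333]

First-step conditioning: h[0] = 0; for i ≠ 0, h[i] = 1 + Σ_k P[i][k]·h[k].
  h[1] = 1 + 2/5·h[1] + 3/10·h[2]
  h[2] = 1 + 1/2·h[1] + 1/5·h[2]
Solving the 2×2 linear system over states ≠ 0 gives exactly h = [0, 10/3, 10/3] (h[0] = 0 is the target).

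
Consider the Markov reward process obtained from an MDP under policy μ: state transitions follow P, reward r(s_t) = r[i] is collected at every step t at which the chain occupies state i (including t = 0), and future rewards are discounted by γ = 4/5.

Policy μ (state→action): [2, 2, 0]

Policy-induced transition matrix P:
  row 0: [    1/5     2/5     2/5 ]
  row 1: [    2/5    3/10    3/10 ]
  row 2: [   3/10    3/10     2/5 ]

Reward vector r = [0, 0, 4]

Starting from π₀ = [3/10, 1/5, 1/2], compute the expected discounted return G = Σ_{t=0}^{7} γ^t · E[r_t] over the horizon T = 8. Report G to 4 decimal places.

t=0: π = [0.3000, 0.2000, 0.5000], E[r] = 2.0000, γ^t·E[r] = 2.000000, running G = 2.000000
t=1: π = [0.2900, 0.3300, 0.3800], E[r] = 1.5200, γ^t·E[r] = 1.216000, running G = 3.216000
t=2: π = [0.3040, 0.3290, 0.3670], E[r] = 1.4680, γ^t·E[r] = 0.939520, running G = 4.155520
t=3: π = [0.3025, 0.3304, 0.3671], E[r] = 1.4684, γ^t·E[r] = 0.751821, running G = 4.907341
t=4: π = [0.3028, 0.3303, 0.3670], E[r] = 1.4678, γ^t·E[r] = 0.601227, running G = 5.508568
t=5: π = [0.3027, 0.3303, 0.3670], E[r] = 1.4679, γ^t·E[r] = 0.481001, running G = 5.989570
t=6: π = [0.3028, 0.3303, 0.3670], E[r] = 1.4679, γ^t·E[r] = 0.384798, running G = 6.374368
t=7: π = [0.3028, 0.3303, 0.3670], E[r] = 1.4679, γ^t·E[r] = 0.307839, running G = 6.682207

G = 6.6822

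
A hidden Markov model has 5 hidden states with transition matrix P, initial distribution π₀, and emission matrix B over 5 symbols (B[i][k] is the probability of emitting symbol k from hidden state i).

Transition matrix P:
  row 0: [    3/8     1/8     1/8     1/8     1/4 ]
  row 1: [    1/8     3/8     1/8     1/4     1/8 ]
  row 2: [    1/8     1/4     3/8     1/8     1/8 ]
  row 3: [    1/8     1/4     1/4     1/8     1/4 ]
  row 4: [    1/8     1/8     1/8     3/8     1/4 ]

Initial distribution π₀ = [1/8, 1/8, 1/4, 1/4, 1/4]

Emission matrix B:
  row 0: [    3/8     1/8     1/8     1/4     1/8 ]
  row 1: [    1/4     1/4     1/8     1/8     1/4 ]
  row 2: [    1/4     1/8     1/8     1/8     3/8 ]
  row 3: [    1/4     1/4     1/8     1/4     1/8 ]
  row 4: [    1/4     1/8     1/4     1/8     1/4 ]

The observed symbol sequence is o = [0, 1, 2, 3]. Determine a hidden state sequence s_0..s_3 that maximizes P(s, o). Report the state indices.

t=0: δ = [4.688e-02, 3.125e-02, 6.250e-02, 6.250e-02, 6.250e-02]  (obs o_0=0)
t=1: δ = [2.197e-03, 3.906e-03, 2.930e-03, 5.859e-03, 1.953e-03]  ψ = [0, 2, 2, 4, 3]  (obs o_1=1)
t=2: δ = [1.030e-04, 1.831e-04, 1.831e-04, 1.221e-04, 3.662e-04]  ψ = [0, 1, 3, 1, 3]  (obs o_2=2)
t=3: δ = [1.144e-05, 8.583e-06, 8.583e-06, 3.433e-05, 1.144e-05]  ψ = [4, 1, 2, 4, 4]  (obs o_3=3)
backtrack: best end state = 3; path = [4, 3, 4, 3]

path = [4, 3, 4, 3]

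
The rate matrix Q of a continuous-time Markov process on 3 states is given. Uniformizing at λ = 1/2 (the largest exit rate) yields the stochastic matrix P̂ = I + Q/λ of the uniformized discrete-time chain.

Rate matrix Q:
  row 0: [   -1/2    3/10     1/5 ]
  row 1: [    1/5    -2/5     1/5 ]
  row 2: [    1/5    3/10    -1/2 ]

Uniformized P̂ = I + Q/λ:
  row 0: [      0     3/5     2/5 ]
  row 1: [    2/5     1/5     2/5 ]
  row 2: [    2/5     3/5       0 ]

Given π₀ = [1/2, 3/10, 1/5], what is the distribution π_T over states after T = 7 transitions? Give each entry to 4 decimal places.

π = [0.2854, 0.4288, 0.2859]

t=0: π = [0.5000, 0.3000, 0.2000]
t=1: π = [0.2000, 0.4800, 0.3200]
t=2: π = [0.3200, 0.4080, 0.2720]
t=3: π = [0.2720, 0.4368, 0.2912]
t=4: π = [0.2912, 0.4253, 0.2835]
t=5: π = [0.2835, 0.4299, 0.2866]
t=6: π = [0.2866, 0.4280, 0.2854]
t=7: π = [0.2854, 0.4288, 0.2859]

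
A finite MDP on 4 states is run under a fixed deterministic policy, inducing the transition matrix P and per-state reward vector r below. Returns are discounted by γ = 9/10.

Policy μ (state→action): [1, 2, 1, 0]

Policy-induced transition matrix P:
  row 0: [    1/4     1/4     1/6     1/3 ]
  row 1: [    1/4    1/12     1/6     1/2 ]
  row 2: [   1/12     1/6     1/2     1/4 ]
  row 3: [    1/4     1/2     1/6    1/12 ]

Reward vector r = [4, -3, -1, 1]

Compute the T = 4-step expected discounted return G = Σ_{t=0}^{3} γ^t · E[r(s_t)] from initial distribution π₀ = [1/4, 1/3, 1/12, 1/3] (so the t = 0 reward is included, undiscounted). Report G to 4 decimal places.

G = 0.6545

t=0: π = [0.2500, 0.3333, 0.0833, 0.3333], E[r] = 0.2500, γ^t·E[r] = 0.250000, running G = 0.250000
t=1: π = [0.2361, 0.2708, 0.1944, 0.2986], E[r] = 0.2361, γ^t·E[r] = 0.212500, running G = 0.462500
t=2: π = [0.2176, 0.2633, 0.2315, 0.2876], E[r] = 0.1366, γ^t·E[r] = 0.110625, running G = 0.573125
t=3: π = [0.2114, 0.2587, 0.2438, 0.2860], E[r] = 0.1117, γ^t·E[r] = 0.081422, running G = 0.654547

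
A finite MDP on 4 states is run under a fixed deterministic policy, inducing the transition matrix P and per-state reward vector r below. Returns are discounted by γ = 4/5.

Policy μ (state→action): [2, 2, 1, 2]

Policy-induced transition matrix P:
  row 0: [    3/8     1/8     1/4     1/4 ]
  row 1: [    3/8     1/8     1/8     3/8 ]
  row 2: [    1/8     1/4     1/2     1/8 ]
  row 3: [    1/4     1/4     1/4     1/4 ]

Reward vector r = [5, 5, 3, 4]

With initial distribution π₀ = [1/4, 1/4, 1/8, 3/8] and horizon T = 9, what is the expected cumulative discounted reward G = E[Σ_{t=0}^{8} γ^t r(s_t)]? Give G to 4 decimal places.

t=0: π = [0.2500, 0.2500, 0.1250, 0.3750], E[r] = 4.3750, γ^t·E[r] = 4.375000, running G = 4.375000
t=1: π = [0.2969, 0.1875, 0.2500, 0.2656], E[r] = 4.2344, γ^t·E[r] = 3.387500, running G = 7.762500
t=2: π = [0.2793, 0.1895, 0.2891, 0.2422], E[r] = 4.1797, γ^t·E[r] = 2.675000, running G = 10.437500
t=3: π = [0.2725, 0.1914, 0.2986, 0.2375], E[r] = 4.1653, γ^t·E[r] = 2.132625, running G = 12.570125
t=4: π = [0.2707, 0.1920, 0.3007, 0.2366], E[r] = 4.1620, γ^t·E[r] = 1.704738, running G = 14.274863
t=5: π = [0.2702, 0.1922, 0.3012, 0.2364], E[r] = 4.1612, γ^t·E[r] = 1.363553, running G = 15.638415
t=6: π = [0.2702, 0.1922, 0.3013, 0.2364], E[r] = 4.1611, γ^t·E[r] = 1.090802, running G = 16.729217
t=7: π = [0.2701, 0.1922, 0.3013, 0.2364], E[r] = 4.1610, γ^t·E[r] = 0.872635, running G = 17.601852
t=8: π = [0.2701, 0.1922, 0.3013, 0.2364], E[r] = 4.1610, γ^t·E[r] = 0.698107, running G = 18.299958

G = 18.3000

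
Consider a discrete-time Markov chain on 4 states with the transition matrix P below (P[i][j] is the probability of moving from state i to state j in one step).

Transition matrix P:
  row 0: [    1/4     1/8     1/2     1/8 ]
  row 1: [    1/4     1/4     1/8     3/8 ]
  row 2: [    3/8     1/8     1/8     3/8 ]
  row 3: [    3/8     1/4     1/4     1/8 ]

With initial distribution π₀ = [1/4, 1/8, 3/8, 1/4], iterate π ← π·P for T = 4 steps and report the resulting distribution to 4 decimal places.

t=0: π = [0.2500, 0.1250, 0.3750, 0.2500]
t=1: π = [0.3281, 0.1719, 0.2500, 0.2500]
t=2: π = [0.3125, 0.1777, 0.2793, 0.2305]
t=3: π = [0.3137, 0.1760, 0.2710, 0.2393]
t=4: π = [0.3138, 0.1769, 0.2726, 0.2368]

π = [0.3138, 0.1769, 0.2726, 0.2368]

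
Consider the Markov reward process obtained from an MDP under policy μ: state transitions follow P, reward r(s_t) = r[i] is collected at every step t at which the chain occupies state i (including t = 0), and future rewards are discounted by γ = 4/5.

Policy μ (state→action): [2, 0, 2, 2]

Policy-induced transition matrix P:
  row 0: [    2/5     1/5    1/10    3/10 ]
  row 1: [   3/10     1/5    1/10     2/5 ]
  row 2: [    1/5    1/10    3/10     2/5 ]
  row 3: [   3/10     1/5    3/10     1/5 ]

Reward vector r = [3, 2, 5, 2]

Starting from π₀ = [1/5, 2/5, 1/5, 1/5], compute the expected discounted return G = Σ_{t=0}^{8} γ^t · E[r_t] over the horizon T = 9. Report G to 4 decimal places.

G = 12.4513

t=0: π = [0.2000, 0.4000, 0.2000, 0.2000], E[r] = 2.8000, γ^t·E[r] = 2.800000, running G = 2.800000
t=1: π = [0.3000, 0.1800, 0.1800, 0.3400], E[r] = 2.8400, γ^t·E[r] = 2.272000, running G = 5.072000
t=2: π = [0.3120, 0.1820, 0.2040, 0.3020], E[r] = 2.9240, γ^t·E[r] = 1.871360, running G = 6.943360
t=3: π = [0.3108, 0.1796, 0.2012, 0.3084], E[r] = 2.9144, γ^t·E[r] = 1.492173, running G = 8.435533
t=4: π = [0.3110, 0.1799, 0.2019, 0.3072], E[r] = 2.9167, γ^t·E[r] = 1.194689, running G = 9.630221
t=5: π = [0.3109, 0.1798, 0.2018, 0.3075], E[r] = 2.9164, γ^t·E[r] = 0.955646, running G = 10.585867
t=6: π = [0.3109, 0.1798, 0.2019, 0.3074], E[r] = 2.9165, γ^t·E[r] = 0.764538, running G = 11.350405
t=7: π = [0.3109, 0.1798, 0.2019, 0.3074], E[r] = 2.9165, γ^t·E[r] = 0.611628, running G = 11.962033
t=8: π = [0.3109, 0.1798, 0.2019, 0.3074], E[r] = 2.9165, γ^t·E[r] = 0.489303, running G = 12.451336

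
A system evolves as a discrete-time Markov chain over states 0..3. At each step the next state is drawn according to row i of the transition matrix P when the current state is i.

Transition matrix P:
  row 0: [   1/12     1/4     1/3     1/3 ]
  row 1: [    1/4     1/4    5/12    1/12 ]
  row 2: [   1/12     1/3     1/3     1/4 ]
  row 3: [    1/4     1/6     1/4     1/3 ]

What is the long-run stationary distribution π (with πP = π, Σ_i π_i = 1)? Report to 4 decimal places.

π = [0.1665, 0.2578, 0.3347, 0.2410]

Balance equations π_j = Σ_i π_i·P[i][j]:
  π_0 = 1/12·π_0 + 1/4·π_1 + 1/12·π_2 + 1/4·π_3
  π_1 = 1/4·π_0 + 1/4·π_1 + 1/3·π_2 + 1/6·π_3
  π_2 = 1/3·π_0 + 5/12·π_1 + 1/3·π_2 + 1/4·π_3
  normalize: π_0 + π_1 + π_2 + π_3 = 1
Solving the linear system gives exactly π = [277/1664, 33/128, 557/1664, 401/1664].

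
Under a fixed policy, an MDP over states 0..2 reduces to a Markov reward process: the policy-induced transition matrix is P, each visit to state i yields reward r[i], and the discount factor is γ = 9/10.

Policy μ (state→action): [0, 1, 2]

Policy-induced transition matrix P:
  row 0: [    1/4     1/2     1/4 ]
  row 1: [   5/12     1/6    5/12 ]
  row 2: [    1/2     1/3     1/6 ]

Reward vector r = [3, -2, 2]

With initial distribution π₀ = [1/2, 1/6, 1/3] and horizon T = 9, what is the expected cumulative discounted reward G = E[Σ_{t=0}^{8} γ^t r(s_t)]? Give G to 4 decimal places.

G = 6.8948

t=0: π = [0.5000, 0.1667, 0.3333], E[r] = 1.8333, γ^t·E[r] = 1.833333, running G = 1.833333
t=1: π = [0.3611, 0.3889, 0.2500], E[r] = 0.8056, γ^t·E[r] = 0.725000, running G = 2.558333
t=2: π = [0.3773, 0.3287, 0.2940], E[r] = 1.0625, γ^t·E[r] = 0.860625, running G = 3.418958
t=3: π = [0.3783, 0.3414, 0.2803], E[r] = 1.0125, γ^t·E[r] = 0.738141, running G = 4.157099
t=4: π = [0.3770, 0.3395, 0.2835], E[r] = 1.0191, γ^t·E[r] = 0.668619, running G = 4.825718
t=5: π = [0.3775, 0.3396, 0.2829], E[r] = 1.0191, γ^t·E[r] = 0.601786, running G = 5.427505
t=6: π = [0.3773, 0.3396, 0.2830], E[r] = 1.0187, γ^t·E[r] = 0.541404, running G = 5.968908
t=7: π = [0.3774, 0.3396, 0.2830], E[r] = 1.0189, γ^t·E[r] = 0.487339, running G = 6.456247
t=8: π = [0.3774, 0.3396, 0.2830], E[r] = 1.0189, γ^t·E[r] = 0.438586, running G = 6.894833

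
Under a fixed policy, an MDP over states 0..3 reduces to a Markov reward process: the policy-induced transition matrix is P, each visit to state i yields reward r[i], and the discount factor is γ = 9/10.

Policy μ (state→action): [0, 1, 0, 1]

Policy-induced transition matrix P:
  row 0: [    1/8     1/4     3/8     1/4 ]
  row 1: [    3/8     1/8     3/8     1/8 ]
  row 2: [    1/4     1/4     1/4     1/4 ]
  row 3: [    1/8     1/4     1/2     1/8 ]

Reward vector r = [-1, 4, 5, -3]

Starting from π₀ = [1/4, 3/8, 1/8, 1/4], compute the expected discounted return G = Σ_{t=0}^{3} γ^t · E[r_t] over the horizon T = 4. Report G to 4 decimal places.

t=0: π = [0.2500, 0.3750, 0.1250, 0.2500], E[r] = 1.1250, γ^t·E[r] = 1.125000, running G = 1.125000
t=1: π = [0.2344, 0.2031, 0.3906, 0.1719], E[r] = 2.0156, γ^t·E[r] = 1.814063, running G = 2.939063
t=2: π = [0.2246, 0.2246, 0.3477, 0.2031], E[r] = 1.8027, γ^t·E[r] = 1.460215, running G = 4.399277
t=3: π = [0.2246, 0.2219, 0.3569, 0.1965], E[r] = 1.8582, γ^t·E[r] = 1.354594, running G = 5.753872

G = 5.7539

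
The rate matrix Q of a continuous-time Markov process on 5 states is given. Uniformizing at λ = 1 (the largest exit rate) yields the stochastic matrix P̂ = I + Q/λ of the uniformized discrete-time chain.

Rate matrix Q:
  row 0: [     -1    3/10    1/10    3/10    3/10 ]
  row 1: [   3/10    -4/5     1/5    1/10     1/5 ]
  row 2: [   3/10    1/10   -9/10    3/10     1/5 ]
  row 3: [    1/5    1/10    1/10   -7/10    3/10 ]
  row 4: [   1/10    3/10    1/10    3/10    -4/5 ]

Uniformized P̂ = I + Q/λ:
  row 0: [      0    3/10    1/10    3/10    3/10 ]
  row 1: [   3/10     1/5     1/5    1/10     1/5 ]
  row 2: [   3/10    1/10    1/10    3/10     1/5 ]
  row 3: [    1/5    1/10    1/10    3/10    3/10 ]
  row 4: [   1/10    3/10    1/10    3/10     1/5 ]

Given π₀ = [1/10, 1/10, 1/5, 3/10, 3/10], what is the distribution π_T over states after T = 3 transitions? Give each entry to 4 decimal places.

π = [0.1736, 0.2035, 0.1203, 0.2594, 0.2432]

t=0: π = [0.1000, 0.1000, 0.2000, 0.3000, 0.3000]
t=1: π = [0.1800, 0.1900, 0.1100, 0.2800, 0.2400]
t=2: π = [0.1700, 0.2030, 0.1190, 0.2620, 0.2460]
t=3: π = [0.1736, 0.2035, 0.1203, 0.2594, 0.2432]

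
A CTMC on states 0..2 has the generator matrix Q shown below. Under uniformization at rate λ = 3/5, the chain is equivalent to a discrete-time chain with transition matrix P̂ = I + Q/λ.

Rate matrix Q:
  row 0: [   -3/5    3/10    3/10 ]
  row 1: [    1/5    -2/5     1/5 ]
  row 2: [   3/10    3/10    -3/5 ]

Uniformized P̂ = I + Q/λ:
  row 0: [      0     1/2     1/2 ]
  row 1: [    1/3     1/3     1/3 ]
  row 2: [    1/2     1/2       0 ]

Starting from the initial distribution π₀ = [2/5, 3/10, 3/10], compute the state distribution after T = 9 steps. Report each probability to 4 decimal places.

t=0: π = [0.4000, 0.3000, 0.3000]
t=1: π = [0.2500, 0.4500, 0.3000]
t=2: π = [0.3000, 0.4250, 0.2750]
t=3: π = [0.2792, 0.4292, 0.2917]
t=4: π = [0.2889, 0.4285, 0.2826]
t=5: π = [0.2841, 0.4286, 0.2873]
t=6: π = [0.2865, 0.4286, 0.2849]
t=7: π = [0.2853, 0.4286, 0.2861]
t=8: π = [0.2859, 0.4286, 0.2855]
t=9: π = [0.2856, 0.4286, 0.2858]

π = [0.2856, 0.4286, 0.2858]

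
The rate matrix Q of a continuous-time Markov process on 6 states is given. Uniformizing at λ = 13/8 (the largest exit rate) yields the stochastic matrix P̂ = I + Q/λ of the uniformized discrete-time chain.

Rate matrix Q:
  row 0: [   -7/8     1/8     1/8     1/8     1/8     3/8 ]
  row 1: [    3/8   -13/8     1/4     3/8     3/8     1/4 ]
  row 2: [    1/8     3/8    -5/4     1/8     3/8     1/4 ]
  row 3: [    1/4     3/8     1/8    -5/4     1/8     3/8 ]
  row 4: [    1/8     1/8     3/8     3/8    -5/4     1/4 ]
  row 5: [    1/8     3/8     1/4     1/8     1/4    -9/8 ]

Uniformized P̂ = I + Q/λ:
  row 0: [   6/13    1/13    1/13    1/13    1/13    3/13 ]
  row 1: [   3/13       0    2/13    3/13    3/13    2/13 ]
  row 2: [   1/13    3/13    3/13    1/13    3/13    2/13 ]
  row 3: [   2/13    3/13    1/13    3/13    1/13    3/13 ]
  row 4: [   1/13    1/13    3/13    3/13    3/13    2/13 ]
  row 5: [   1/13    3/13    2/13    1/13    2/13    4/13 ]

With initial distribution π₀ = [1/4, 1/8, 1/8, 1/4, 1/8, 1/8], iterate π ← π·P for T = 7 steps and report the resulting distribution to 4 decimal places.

t=0: π = [0.2500, 0.1250, 0.1250, 0.2500, 0.1250, 0.1250]
t=1: π = [0.2115, 0.1442, 0.1346, 0.1538, 0.1442, 0.2115]
t=2: π = [0.1923, 0.1428, 0.1472, 0.1450, 0.1583, 0.2145]
t=3: π = [0.1840, 0.1439, 0.1514, 0.1455, 0.1624, 0.2128]
t=4: π = [0.1810, 0.1443, 0.1526, 0.1464, 0.1637, 0.2119]
t=5: π = [0.1800, 0.1444, 0.1530, 0.1468, 0.1641, 0.2116]
t=6: π = [0.1797, 0.1445, 0.1531, 0.1470, 0.1642, 0.2115]
t=7: π = [0.1796, 0.1445, 0.1531, 0.1470, 0.1642, 0.2115]

π = [0.1796, 0.1445, 0.1531, 0.1470, 0.1642, 0.2115]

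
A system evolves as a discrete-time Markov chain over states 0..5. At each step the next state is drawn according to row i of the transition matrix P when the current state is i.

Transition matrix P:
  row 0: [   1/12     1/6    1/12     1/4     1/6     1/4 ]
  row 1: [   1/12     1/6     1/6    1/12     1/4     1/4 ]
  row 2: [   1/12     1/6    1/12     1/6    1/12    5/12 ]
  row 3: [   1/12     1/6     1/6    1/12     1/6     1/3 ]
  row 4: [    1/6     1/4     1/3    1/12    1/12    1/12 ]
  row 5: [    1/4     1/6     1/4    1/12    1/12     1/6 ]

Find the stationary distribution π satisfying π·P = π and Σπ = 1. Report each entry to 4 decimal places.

π = [0.1358, 0.1779, 0.1831, 0.1212, 0.1344, 0.2476]

Balance equations π_j = Σ_i π_i·P[i][j]:
  π_0 = 1/12·π_0 + 1/12·π_1 + 1/12·π_2 + 1/12·π_3 + 1/6·π_4 + 1/4·π_5
  π_1 = 1/6·π_0 + 1/6·π_1 + 1/6·π_2 + 1/6·π_3 + 1/4·π_4 + 1/6·π_5
  π_2 = 1/12·π_0 + 1/6·π_1 + 1/12·π_2 + 1/6·π_3 + 1/3·π_4 + 1/4·π_5
  π_3 = 1/4·π_0 + 1/12·π_1 + 1/6·π_2 + 1/12·π_3 + 1/12·π_4 + 1/12·π_5
  π_4 = 1/6·π_0 + 1/4·π_1 + 1/12·π_2 + 1/6·π_3 + 1/12·π_4 + 1/12·π_5
  normalize: π_0 + π_1 + π_2 + π_3 + π_4 + π_5 = 1
Solving the linear system gives exactly π = [2707/19934, 60275/338878, 31028/169439, 41081/338878, 22772/169439, 83903/338878].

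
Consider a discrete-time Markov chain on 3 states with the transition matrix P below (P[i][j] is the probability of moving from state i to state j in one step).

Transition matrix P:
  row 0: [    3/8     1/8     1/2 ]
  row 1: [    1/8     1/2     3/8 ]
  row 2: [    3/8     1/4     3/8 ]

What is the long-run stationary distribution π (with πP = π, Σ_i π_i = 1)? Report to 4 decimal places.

π = [0.3043, 0.2826, 0.4130]

Balance equations π_j = Σ_i π_i·P[i][j]:
  π_0 = 3/8·π_0 + 1/8·π_1 + 3/8·π_2
  π_1 = 1/8·π_0 + 1/2·π_1 + 1/4·π_2
  normalize: π_0 + π_1 + π_2 = 1
Solving the linear system gives exactly π = [7/23, 13/46, 19/46].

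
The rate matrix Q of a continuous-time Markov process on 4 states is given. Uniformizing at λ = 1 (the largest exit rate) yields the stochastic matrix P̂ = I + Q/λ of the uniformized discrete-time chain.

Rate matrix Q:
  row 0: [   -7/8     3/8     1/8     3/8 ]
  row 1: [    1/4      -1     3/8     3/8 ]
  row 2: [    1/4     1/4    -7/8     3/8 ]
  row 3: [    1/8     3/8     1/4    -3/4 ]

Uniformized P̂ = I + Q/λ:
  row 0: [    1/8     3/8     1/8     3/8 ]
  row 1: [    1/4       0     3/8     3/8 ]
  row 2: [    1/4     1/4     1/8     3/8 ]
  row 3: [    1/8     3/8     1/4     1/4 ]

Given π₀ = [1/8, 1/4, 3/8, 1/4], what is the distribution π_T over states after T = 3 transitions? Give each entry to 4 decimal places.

π = [0.1858, 0.2493, 0.2314, 0.3335]

t=0: π = [0.1250, 0.2500, 0.3750, 0.2500]
t=1: π = [0.2031, 0.2344, 0.2188, 0.3438]
t=2: π = [0.1816, 0.2598, 0.2266, 0.3320]
t=3: π = [0.1858, 0.2493, 0.2314, 0.3335]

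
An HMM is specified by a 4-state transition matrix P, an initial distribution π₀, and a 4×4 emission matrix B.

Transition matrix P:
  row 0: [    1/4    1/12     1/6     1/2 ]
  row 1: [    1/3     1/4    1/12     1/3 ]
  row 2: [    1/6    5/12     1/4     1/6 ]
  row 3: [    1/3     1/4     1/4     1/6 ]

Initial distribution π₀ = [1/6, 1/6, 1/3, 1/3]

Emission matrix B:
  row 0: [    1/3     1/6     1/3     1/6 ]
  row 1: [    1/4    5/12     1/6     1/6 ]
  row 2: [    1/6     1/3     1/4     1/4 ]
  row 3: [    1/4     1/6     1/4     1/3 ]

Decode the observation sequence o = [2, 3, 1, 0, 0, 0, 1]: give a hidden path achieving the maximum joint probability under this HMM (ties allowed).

t=0: δ = [5.556e-02, 2.778e-02, 8.333e-02, 8.333e-02]  (obs o_0=2)
t=1: δ = [4.630e-03, 5.787e-03, 5.208e-03, 9.259e-03]  ψ = [3, 2, 2, 0]  (obs o_1=3)
t=2: δ = [5.144e-04, 9.645e-04, 7.716e-04, 3.858e-04]  ψ = [3, 3, 3, 0]  (obs o_2=1)
t=3: δ = [1.072e-04, 8.038e-05, 3.215e-05, 8.038e-05]  ψ = [1, 2, 2, 1]  (obs o_3=0)
t=4: δ = [8.931e-06, 5.023e-06, 3.349e-06, 1.340e-05]  ψ = [0, 1, 3, 0]  (obs o_4=0)
t=5: δ = [1.488e-06, 8.372e-07, 5.582e-07, 1.116e-06]  ψ = [3, 3, 3, 0]  (obs o_5=0)
t=6: δ = [6.202e-08, 1.163e-07, 9.303e-08, 1.240e-07]  ψ = [0, 3, 3, 0]  (obs o_6=1)
backtrack: best end state = 3; path = [0, 3, 1, 0, 3, 0, 3]

path = [0, 3, 1, 0, 3, 0, 3]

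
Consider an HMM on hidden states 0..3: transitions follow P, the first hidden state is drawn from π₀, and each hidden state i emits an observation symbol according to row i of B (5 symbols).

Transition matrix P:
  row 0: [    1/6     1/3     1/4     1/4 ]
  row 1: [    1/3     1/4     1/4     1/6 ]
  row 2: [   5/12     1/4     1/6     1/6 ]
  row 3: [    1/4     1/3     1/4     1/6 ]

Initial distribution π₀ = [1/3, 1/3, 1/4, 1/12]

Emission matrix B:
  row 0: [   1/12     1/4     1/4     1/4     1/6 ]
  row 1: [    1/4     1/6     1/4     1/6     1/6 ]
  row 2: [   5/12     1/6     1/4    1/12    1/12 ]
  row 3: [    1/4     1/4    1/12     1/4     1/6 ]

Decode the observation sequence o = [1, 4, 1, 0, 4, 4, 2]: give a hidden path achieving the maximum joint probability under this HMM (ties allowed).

t=0: δ = [8.333e-02, 5.556e-02, 4.167e-02, 2.083e-02]  (obs o_0=1)
t=1: δ = [3.086e-03, 4.630e-03, 1.736e-03, 3.472e-03]  ψ = [1, 0, 0, 0]  (obs o_1=4)
t=2: δ = [3.858e-04, 1.929e-04, 1.929e-04, 1.929e-04]  ψ = [1, 1, 1, 0]  (obs o_2=1)
t=3: δ = [6.698e-06, 3.215e-05, 4.019e-05, 2.411e-05]  ψ = [2, 0, 0, 0]  (obs o_3=0)
t=4: δ = [2.791e-06, 1.674e-06, 6.698e-07, 1.116e-06]  ψ = [2, 2, 1, 2]  (obs o_4=4)
t=5: δ = [9.303e-08, 1.550e-07, 5.814e-08, 1.163e-07]  ψ = [1, 0, 0, 0]  (obs o_5=4)
t=6: δ = [1.292e-08, 9.690e-09, 9.690e-09, 2.153e-09]  ψ = [1, 1, 1, 1]  (obs o_6=2)
backtrack: best end state = 0; path = [0, 1, 0, 2, 0, 1, 0]

path = [0, 1, 0, 2, 0, 1, 0]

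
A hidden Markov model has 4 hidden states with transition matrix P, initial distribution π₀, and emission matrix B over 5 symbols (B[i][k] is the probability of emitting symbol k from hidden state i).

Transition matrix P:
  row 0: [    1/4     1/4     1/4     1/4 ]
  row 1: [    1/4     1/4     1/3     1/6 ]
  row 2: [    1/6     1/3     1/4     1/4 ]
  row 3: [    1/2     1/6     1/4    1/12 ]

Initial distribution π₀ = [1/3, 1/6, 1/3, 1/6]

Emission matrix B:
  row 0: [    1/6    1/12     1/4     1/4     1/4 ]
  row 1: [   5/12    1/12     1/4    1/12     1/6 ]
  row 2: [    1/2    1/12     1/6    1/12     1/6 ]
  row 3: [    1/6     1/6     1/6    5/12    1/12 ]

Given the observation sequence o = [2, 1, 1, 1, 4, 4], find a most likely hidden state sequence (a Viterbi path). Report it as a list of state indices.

path = [0, 3, 0, 3, 0, 0]

t=0: δ = [8.333e-02, 4.167e-02, 5.556e-02, 2.778e-02]  (obs o_0=2)
t=1: δ = [1.736e-03, 1.736e-03, 1.736e-03, 3.472e-03]  ψ = [0, 0, 0, 0]  (obs o_1=1)
t=2: δ = [1.447e-04, 4.823e-05, 7.234e-05, 7.234e-05]  ψ = [3, 2, 3, 0]  (obs o_2=1)
t=3: δ = [3.014e-06, 3.014e-06, 3.014e-06, 6.028e-06]  ψ = [0, 0, 0, 0]  (obs o_3=1)
t=4: δ = [7.535e-07, 1.674e-07, 2.512e-07, 6.279e-08]  ψ = [3, 2, 3, 0]  (obs o_4=4)
t=5: δ = [4.710e-08, 3.140e-08, 3.140e-08, 1.570e-08]  ψ = [0, 0, 0, 0]  (obs o_5=4)
backtrack: best end state = 0; path = [0, 3, 0, 3, 0, 0]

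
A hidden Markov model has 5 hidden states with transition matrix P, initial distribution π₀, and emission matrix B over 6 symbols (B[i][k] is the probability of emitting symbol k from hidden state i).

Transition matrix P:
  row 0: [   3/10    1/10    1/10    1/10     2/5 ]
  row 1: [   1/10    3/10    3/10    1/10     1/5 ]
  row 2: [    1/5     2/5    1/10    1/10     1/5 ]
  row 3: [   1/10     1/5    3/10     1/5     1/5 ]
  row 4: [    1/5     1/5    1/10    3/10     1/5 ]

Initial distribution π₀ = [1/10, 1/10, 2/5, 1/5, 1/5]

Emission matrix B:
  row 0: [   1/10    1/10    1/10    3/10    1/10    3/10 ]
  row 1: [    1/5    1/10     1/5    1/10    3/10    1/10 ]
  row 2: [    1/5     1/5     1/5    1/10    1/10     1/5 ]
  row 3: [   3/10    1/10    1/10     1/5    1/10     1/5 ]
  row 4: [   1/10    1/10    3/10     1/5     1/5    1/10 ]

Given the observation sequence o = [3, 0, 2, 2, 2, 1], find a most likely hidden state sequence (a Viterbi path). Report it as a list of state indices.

path = [4, 3, 2, 1, 1, 2]

t=0: δ = [3.000e-02, 1.000e-02, 4.000e-02, 4.000e-02, 4.000e-02]  (obs o_0=3)
t=1: δ = [9.000e-04, 3.200e-03, 2.400e-03, 3.600e-03, 1.200e-03]  ψ = [0, 2, 3, 4, 0]  (obs o_1=0)
t=2: δ = [4.800e-05, 1.920e-04, 2.160e-04, 7.200e-05, 2.160e-04]  ψ = [2, 1, 3, 3, 3]  (obs o_2=2)
t=3: δ = [4.320e-06, 1.728e-05, 1.152e-05, 6.480e-06, 1.296e-05]  ψ = [2, 2, 1, 4, 2]  (obs o_3=2)
t=4: δ = [2.592e-07, 1.037e-06, 1.037e-06, 3.888e-07, 1.037e-06]  ψ = [4, 1, 1, 4, 1]  (obs o_4=2)
t=5: δ = [2.074e-08, 4.147e-08, 6.221e-08, 3.110e-08, 2.074e-08]  ψ = [2, 2, 1, 4, 1]  (obs o_5=1)
backtrack: best end state = 2; path = [4, 3, 2, 1, 1, 2]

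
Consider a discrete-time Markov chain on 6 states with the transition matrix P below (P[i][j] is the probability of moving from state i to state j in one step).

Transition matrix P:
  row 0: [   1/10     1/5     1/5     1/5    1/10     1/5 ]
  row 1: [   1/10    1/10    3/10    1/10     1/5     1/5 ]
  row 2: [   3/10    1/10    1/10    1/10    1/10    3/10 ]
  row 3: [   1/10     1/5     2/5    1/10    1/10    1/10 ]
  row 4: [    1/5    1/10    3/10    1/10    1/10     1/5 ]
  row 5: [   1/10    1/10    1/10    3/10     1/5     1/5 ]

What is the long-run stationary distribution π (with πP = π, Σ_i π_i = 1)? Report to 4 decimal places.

Balance equations π_j = Σ_i π_i·P[i][j]:
  π_0 = 1/10·π_0 + 1/10·π_1 + 3/10·π_2 + 1/10·π_3 + 1/5·π_4 + 1/10·π_5
  π_1 = 1/5·π_0 + 1/10·π_1 + 1/10·π_2 + 1/5·π_3 + 1/10·π_4 + 1/10·π_5
  π_2 = 1/5·π_0 + 3/10·π_1 + 1/10·π_2 + 2/5·π_3 + 3/10·π_4 + 1/10·π_5
  π_3 = 1/5·π_0 + 1/10·π_1 + 1/10·π_2 + 1/10·π_3 + 1/10·π_4 + 3/10·π_5
  π_4 = 1/10·π_0 + 1/5·π_1 + 1/10·π_2 + 1/10·π_3 + 1/10·π_4 + 1/5·π_5
  normalize: π_0 + π_1 + π_2 + π_3 + π_4 + π_5 = 1
Solving the linear system gives exactly π = [5473/34968, 9185/69936, 7543/34968, 457/2914, 1169/8742, 14399/69936].

π = [0.1565, 0.1313, 0.2157, 0.1568, 0.1337, 0.2059]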